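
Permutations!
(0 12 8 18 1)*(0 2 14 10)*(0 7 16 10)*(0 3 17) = [12, 2, 14, 17, 4, 5, 6, 16, 18, 9, 7, 11, 8, 13, 3, 15, 10, 0, 1] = (0 12 8 18 1 2 14 3 17)(7 16 10)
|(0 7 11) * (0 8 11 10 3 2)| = 10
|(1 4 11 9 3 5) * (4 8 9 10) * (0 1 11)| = 9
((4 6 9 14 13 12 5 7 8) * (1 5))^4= (1 4 13 7 9)(5 6 12 8 14)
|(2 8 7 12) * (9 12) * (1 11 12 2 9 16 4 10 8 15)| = 30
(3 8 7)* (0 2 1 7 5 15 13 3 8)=(0 2 1 7 8 5 15 13 3)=[2, 7, 1, 0, 4, 15, 6, 8, 5, 9, 10, 11, 12, 3, 14, 13]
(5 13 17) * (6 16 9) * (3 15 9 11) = (3 15 9 6 16 11)(5 13 17) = [0, 1, 2, 15, 4, 13, 16, 7, 8, 6, 10, 3, 12, 17, 14, 9, 11, 5]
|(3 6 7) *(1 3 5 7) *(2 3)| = 4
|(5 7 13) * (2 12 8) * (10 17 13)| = |(2 12 8)(5 7 10 17 13)| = 15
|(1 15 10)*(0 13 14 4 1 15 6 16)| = 14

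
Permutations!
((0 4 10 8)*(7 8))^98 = (0 7 4 8 10)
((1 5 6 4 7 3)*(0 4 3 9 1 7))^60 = ((0 4)(1 5 6 3 7 9))^60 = (9)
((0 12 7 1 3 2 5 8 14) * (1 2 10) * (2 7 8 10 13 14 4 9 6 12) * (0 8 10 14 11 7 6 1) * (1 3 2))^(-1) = (0 10 12 6 7 11 13 3 9 4 8 14 5 2 1) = ((0 1 2 5 14 8 4 9 3 13 11 7 6 12 10))^(-1)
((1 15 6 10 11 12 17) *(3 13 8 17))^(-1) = (1 17 8 13 3 12 11 10 6 15)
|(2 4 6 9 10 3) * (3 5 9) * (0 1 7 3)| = |(0 1 7 3 2 4 6)(5 9 10)| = 21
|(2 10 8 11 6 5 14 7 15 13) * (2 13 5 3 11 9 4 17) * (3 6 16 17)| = |(2 10 8 9 4 3 11 16 17)(5 14 7 15)| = 36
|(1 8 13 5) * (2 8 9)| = |(1 9 2 8 13 5)| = 6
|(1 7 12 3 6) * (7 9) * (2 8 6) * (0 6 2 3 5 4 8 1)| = |(0 6)(1 9 7 12 5 4 8 2)| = 8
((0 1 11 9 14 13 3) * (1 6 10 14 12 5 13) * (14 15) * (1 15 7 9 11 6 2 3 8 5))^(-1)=(0 3 2)(1 12 9 7 10 6)(5 8 13)(14 15)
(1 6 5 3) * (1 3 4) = (1 6 5 4) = [0, 6, 2, 3, 1, 4, 5]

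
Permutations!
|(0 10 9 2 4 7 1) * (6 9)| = |(0 10 6 9 2 4 7 1)| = 8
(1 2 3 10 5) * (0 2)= [2, 0, 3, 10, 4, 1, 6, 7, 8, 9, 5]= (0 2 3 10 5 1)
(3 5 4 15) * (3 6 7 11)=[0, 1, 2, 5, 15, 4, 7, 11, 8, 9, 10, 3, 12, 13, 14, 6]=(3 5 4 15 6 7 11)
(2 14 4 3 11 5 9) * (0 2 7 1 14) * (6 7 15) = (0 2)(1 14 4 3 11 5 9 15 6 7) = [2, 14, 0, 11, 3, 9, 7, 1, 8, 15, 10, 5, 12, 13, 4, 6]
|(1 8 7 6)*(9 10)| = |(1 8 7 6)(9 10)| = 4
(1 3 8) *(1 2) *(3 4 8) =(1 4 8 2) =[0, 4, 1, 3, 8, 5, 6, 7, 2]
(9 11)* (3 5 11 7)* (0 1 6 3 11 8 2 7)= [1, 6, 7, 5, 4, 8, 3, 11, 2, 0, 10, 9]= (0 1 6 3 5 8 2 7 11 9)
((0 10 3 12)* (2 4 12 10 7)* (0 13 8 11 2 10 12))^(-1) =(0 4 2 11 8 13 12 3 10 7)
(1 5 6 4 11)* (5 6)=(1 6 4 11)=[0, 6, 2, 3, 11, 5, 4, 7, 8, 9, 10, 1]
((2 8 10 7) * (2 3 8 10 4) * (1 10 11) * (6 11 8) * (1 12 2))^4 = ((1 10 7 3 6 11 12 2 8 4))^4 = (1 6 8 7 12)(2 10 11 4 3)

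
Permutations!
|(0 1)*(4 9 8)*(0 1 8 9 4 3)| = |(9)(0 8 3)| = 3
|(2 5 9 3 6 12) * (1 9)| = |(1 9 3 6 12 2 5)| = 7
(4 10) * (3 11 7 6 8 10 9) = (3 11 7 6 8 10 4 9) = [0, 1, 2, 11, 9, 5, 8, 6, 10, 3, 4, 7]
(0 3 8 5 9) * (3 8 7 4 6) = (0 8 5 9)(3 7 4 6) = [8, 1, 2, 7, 6, 9, 3, 4, 5, 0]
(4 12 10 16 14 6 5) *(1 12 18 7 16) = (1 12 10)(4 18 7 16 14 6 5) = [0, 12, 2, 3, 18, 4, 5, 16, 8, 9, 1, 11, 10, 13, 6, 15, 14, 17, 7]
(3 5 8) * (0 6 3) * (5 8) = [6, 1, 2, 8, 4, 5, 3, 7, 0] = (0 6 3 8)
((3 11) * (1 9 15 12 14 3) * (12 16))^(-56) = ((1 9 15 16 12 14 3 11))^(-56) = (16)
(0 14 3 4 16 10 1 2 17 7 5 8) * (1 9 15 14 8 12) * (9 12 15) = (0 8)(1 2 17 7 5 15 14 3 4 16 10 12) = [8, 2, 17, 4, 16, 15, 6, 5, 0, 9, 12, 11, 1, 13, 3, 14, 10, 7]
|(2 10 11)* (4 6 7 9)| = |(2 10 11)(4 6 7 9)| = 12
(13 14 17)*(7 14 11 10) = (7 14 17 13 11 10) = [0, 1, 2, 3, 4, 5, 6, 14, 8, 9, 7, 10, 12, 11, 17, 15, 16, 13]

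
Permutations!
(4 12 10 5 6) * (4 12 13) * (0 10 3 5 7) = [10, 1, 2, 5, 13, 6, 12, 0, 8, 9, 7, 11, 3, 4] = (0 10 7)(3 5 6 12)(4 13)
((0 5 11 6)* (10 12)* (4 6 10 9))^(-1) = (0 6 4 9 12 10 11 5)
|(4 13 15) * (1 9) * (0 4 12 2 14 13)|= |(0 4)(1 9)(2 14 13 15 12)|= 10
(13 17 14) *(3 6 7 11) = (3 6 7 11)(13 17 14) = [0, 1, 2, 6, 4, 5, 7, 11, 8, 9, 10, 3, 12, 17, 13, 15, 16, 14]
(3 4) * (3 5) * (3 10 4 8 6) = [0, 1, 2, 8, 5, 10, 3, 7, 6, 9, 4] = (3 8 6)(4 5 10)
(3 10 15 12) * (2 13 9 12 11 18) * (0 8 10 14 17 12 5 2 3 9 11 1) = [8, 0, 13, 14, 4, 2, 6, 7, 10, 5, 15, 18, 9, 11, 17, 1, 16, 12, 3] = (0 8 10 15 1)(2 13 11 18 3 14 17 12 9 5)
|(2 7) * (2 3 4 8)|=|(2 7 3 4 8)|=5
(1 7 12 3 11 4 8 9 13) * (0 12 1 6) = (0 12 3 11 4 8 9 13 6)(1 7) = [12, 7, 2, 11, 8, 5, 0, 1, 9, 13, 10, 4, 3, 6]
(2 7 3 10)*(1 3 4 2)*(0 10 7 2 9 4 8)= (0 10 1 3 7 8)(4 9)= [10, 3, 2, 7, 9, 5, 6, 8, 0, 4, 1]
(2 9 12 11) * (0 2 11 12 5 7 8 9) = [2, 1, 0, 3, 4, 7, 6, 8, 9, 5, 10, 11, 12] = (12)(0 2)(5 7 8 9)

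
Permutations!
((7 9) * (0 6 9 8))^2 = (0 9 8 6 7)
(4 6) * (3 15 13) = [0, 1, 2, 15, 6, 5, 4, 7, 8, 9, 10, 11, 12, 3, 14, 13] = (3 15 13)(4 6)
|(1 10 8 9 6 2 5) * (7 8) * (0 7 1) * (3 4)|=14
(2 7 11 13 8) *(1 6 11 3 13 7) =(1 6 11 7 3 13 8 2) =[0, 6, 1, 13, 4, 5, 11, 3, 2, 9, 10, 7, 12, 8]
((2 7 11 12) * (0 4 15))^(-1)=((0 4 15)(2 7 11 12))^(-1)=(0 15 4)(2 12 11 7)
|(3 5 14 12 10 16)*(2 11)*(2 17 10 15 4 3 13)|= |(2 11 17 10 16 13)(3 5 14 12 15 4)|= 6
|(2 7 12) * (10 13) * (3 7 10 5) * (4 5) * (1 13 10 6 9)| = |(1 13 4 5 3 7 12 2 6 9)| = 10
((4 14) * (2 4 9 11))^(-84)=(2 4 14 9 11)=((2 4 14 9 11))^(-84)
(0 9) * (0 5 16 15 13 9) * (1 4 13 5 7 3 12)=[0, 4, 2, 12, 13, 16, 6, 3, 8, 7, 10, 11, 1, 9, 14, 5, 15]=(1 4 13 9 7 3 12)(5 16 15)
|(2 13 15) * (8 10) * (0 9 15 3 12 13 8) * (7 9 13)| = |(0 13 3 12 7 9 15 2 8 10)| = 10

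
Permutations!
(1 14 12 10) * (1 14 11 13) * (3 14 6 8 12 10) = (1 11 13)(3 14 10 6 8 12) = [0, 11, 2, 14, 4, 5, 8, 7, 12, 9, 6, 13, 3, 1, 10]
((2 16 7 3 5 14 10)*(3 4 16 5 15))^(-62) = (2 14)(4 16 7)(5 10)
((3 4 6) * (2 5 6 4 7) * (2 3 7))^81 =(2 5 6 7 3) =((2 5 6 7 3))^81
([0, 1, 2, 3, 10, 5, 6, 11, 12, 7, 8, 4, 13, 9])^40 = (13)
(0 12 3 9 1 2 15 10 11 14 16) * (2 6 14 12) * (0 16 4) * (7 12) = (16)(0 2 15 10 11 7 12 3 9 1 6 14 4) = [2, 6, 15, 9, 0, 5, 14, 12, 8, 1, 11, 7, 3, 13, 4, 10, 16]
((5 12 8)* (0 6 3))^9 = ((0 6 3)(5 12 8))^9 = (12)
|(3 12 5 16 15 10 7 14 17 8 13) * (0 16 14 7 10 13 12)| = 5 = |(0 16 15 13 3)(5 14 17 8 12)|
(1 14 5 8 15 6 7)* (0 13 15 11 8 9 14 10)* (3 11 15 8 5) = [13, 10, 2, 11, 4, 9, 7, 1, 15, 14, 0, 5, 12, 8, 3, 6] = (0 13 8 15 6 7 1 10)(3 11 5 9 14)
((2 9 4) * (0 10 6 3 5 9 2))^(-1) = (0 4 9 5 3 6 10)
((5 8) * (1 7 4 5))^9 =((1 7 4 5 8))^9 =(1 8 5 4 7)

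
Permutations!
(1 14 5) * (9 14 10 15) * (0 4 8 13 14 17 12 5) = (0 4 8 13 14)(1 10 15 9 17 12 5) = [4, 10, 2, 3, 8, 1, 6, 7, 13, 17, 15, 11, 5, 14, 0, 9, 16, 12]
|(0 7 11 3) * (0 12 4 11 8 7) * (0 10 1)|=12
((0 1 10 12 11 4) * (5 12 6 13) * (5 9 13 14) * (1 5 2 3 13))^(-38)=((0 5 12 11 4)(1 10 6 14 2 3 13 9))^(-38)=(0 12 4 5 11)(1 6 2 13)(3 9 10 14)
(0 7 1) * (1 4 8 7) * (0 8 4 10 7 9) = (0 1 8 9)(7 10) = [1, 8, 2, 3, 4, 5, 6, 10, 9, 0, 7]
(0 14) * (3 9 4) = (0 14)(3 9 4) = [14, 1, 2, 9, 3, 5, 6, 7, 8, 4, 10, 11, 12, 13, 0]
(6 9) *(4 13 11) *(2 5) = (2 5)(4 13 11)(6 9) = [0, 1, 5, 3, 13, 2, 9, 7, 8, 6, 10, 4, 12, 11]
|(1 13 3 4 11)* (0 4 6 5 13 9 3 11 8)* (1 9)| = |(0 4 8)(3 6 5 13 11 9)| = 6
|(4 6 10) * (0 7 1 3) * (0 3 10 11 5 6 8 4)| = |(0 7 1 10)(4 8)(5 6 11)| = 12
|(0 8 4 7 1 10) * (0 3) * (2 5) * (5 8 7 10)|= 9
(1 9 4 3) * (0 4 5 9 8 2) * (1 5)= (0 4 3 5 9 1 8 2)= [4, 8, 0, 5, 3, 9, 6, 7, 2, 1]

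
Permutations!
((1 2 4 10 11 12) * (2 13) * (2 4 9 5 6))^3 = (1 10)(2 6 5 9)(4 12)(11 13)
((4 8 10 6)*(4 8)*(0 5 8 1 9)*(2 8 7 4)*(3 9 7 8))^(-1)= ((0 5 8 10 6 1 7 4 2 3 9))^(-1)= (0 9 3 2 4 7 1 6 10 8 5)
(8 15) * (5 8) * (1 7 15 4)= (1 7 15 5 8 4)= [0, 7, 2, 3, 1, 8, 6, 15, 4, 9, 10, 11, 12, 13, 14, 5]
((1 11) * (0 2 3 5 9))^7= (0 3 9 2 5)(1 11)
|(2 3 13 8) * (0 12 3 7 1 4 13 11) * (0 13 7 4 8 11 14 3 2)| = |(0 12 2 4 7 1 8)(3 14)(11 13)| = 14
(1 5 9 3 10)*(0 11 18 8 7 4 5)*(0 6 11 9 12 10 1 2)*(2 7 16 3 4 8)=[9, 6, 0, 1, 5, 12, 11, 8, 16, 4, 7, 18, 10, 13, 14, 15, 3, 17, 2]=(0 9 4 5 12 10 7 8 16 3 1 6 11 18 2)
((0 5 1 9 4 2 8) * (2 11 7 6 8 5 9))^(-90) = ((0 9 4 11 7 6 8)(1 2 5))^(-90) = (0 9 4 11 7 6 8)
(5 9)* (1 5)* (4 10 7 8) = (1 5 9)(4 10 7 8) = [0, 5, 2, 3, 10, 9, 6, 8, 4, 1, 7]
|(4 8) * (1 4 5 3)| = |(1 4 8 5 3)| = 5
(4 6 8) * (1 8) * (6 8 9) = [0, 9, 2, 3, 8, 5, 1, 7, 4, 6] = (1 9 6)(4 8)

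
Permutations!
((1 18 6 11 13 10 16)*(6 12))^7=(1 16 10 13 11 6 12 18)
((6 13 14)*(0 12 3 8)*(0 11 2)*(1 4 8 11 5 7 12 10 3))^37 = ((0 10 3 11 2)(1 4 8 5 7 12)(6 13 14))^37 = (0 3 2 10 11)(1 4 8 5 7 12)(6 13 14)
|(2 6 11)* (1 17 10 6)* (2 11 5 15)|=|(1 17 10 6 5 15 2)|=7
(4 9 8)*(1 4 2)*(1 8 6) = (1 4 9 6)(2 8) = [0, 4, 8, 3, 9, 5, 1, 7, 2, 6]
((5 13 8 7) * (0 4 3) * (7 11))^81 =(5 13 8 11 7)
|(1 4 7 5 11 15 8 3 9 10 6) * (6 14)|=12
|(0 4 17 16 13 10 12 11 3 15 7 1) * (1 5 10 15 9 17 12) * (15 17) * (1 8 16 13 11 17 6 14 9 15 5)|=|(0 4 12 17 13 6 14 9 5 10 8 16 11 3 15 7 1)|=17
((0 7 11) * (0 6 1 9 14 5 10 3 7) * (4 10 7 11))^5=((1 9 14 5 7 4 10 3 11 6))^5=(1 4)(3 14)(5 11)(6 7)(9 10)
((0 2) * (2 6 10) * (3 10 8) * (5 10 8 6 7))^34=(0 2 10 5 7)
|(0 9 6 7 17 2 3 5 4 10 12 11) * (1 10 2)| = |(0 9 6 7 17 1 10 12 11)(2 3 5 4)| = 36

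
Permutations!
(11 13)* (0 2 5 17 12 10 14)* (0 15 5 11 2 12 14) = (0 12 10)(2 11 13)(5 17 14 15) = [12, 1, 11, 3, 4, 17, 6, 7, 8, 9, 0, 13, 10, 2, 15, 5, 16, 14]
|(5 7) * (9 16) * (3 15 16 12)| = |(3 15 16 9 12)(5 7)| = 10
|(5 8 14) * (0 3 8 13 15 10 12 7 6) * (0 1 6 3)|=|(1 6)(3 8 14 5 13 15 10 12 7)|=18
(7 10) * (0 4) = (0 4)(7 10) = [4, 1, 2, 3, 0, 5, 6, 10, 8, 9, 7]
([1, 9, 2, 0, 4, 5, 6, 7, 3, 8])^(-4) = (0 1 9 8 3)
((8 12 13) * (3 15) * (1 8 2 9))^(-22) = ((1 8 12 13 2 9)(3 15))^(-22) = (15)(1 12 2)(8 13 9)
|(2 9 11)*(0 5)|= 6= |(0 5)(2 9 11)|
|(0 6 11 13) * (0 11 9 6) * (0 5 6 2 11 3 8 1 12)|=|(0 5 6 9 2 11 13 3 8 1 12)|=11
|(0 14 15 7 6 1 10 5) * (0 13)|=|(0 14 15 7 6 1 10 5 13)|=9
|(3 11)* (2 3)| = 3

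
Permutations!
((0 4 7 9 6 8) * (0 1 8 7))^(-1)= (0 4)(1 8)(6 9 7)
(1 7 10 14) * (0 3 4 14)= (0 3 4 14 1 7 10)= [3, 7, 2, 4, 14, 5, 6, 10, 8, 9, 0, 11, 12, 13, 1]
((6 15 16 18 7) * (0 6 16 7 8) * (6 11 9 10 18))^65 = ((0 11 9 10 18 8)(6 15 7 16))^65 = (0 8 18 10 9 11)(6 15 7 16)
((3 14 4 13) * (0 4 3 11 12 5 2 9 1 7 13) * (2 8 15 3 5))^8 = ((0 4)(1 7 13 11 12 2 9)(3 14 5 8 15))^8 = (1 7 13 11 12 2 9)(3 8 14 15 5)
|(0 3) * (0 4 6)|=|(0 3 4 6)|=4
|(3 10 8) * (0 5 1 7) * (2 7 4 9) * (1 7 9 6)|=6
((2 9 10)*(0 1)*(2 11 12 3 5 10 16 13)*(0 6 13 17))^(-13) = (0 13 16 1 2 17 6 9)(3 10 12 5 11)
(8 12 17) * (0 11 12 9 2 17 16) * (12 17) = (0 11 17 8 9 2 12 16) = [11, 1, 12, 3, 4, 5, 6, 7, 9, 2, 10, 17, 16, 13, 14, 15, 0, 8]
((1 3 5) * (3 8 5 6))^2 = ((1 8 5)(3 6))^2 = (1 5 8)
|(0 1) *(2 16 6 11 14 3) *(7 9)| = 6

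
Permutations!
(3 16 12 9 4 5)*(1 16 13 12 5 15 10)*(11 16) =(1 11 16 5 3 13 12 9 4 15 10) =[0, 11, 2, 13, 15, 3, 6, 7, 8, 4, 1, 16, 9, 12, 14, 10, 5]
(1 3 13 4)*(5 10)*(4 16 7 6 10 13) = (1 3 4)(5 13 16 7 6 10) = [0, 3, 2, 4, 1, 13, 10, 6, 8, 9, 5, 11, 12, 16, 14, 15, 7]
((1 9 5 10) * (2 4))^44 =(10)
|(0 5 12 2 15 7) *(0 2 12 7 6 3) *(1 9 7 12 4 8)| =12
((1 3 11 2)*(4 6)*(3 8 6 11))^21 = (1 4)(2 6)(8 11)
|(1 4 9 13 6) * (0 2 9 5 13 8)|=20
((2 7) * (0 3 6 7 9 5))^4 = (0 2 3 9 6 5 7)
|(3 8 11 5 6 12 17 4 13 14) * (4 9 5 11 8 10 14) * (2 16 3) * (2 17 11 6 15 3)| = 42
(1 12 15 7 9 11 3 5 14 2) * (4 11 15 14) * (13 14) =(1 12 13 14 2)(3 5 4 11)(7 9 15) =[0, 12, 1, 5, 11, 4, 6, 9, 8, 15, 10, 3, 13, 14, 2, 7]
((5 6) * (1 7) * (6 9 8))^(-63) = ((1 7)(5 9 8 6))^(-63) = (1 7)(5 9 8 6)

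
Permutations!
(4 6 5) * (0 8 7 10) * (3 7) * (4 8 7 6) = (0 7 10)(3 6 5 8) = [7, 1, 2, 6, 4, 8, 5, 10, 3, 9, 0]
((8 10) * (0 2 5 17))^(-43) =(0 2 5 17)(8 10)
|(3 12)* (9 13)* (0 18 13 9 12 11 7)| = 7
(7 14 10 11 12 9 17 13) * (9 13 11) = (7 14 10 9 17 11 12 13) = [0, 1, 2, 3, 4, 5, 6, 14, 8, 17, 9, 12, 13, 7, 10, 15, 16, 11]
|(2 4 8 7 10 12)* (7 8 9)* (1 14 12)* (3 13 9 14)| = |(1 3 13 9 7 10)(2 4 14 12)| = 12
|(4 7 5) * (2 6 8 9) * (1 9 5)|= 8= |(1 9 2 6 8 5 4 7)|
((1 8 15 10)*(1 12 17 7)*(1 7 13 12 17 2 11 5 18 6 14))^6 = (1 12 14 13 6 17 18 10 5 15 11 8 2)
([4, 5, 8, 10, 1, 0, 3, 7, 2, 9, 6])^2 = (0 1)(3 6 10)(4 5)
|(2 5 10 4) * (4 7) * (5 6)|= |(2 6 5 10 7 4)|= 6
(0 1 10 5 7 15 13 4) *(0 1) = [0, 10, 2, 3, 1, 7, 6, 15, 8, 9, 5, 11, 12, 4, 14, 13] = (1 10 5 7 15 13 4)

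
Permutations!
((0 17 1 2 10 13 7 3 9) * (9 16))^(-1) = (0 9 16 3 7 13 10 2 1 17)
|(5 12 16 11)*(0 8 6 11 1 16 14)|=14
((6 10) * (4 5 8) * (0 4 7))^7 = (0 5 7 4 8)(6 10)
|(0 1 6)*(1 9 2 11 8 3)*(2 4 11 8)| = 9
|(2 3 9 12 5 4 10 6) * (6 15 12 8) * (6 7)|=30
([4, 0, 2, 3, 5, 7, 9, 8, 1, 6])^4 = (9)(0 8 5)(1 7 4)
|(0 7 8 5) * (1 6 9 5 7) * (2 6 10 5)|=|(0 1 10 5)(2 6 9)(7 8)|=12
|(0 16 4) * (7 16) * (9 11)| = 4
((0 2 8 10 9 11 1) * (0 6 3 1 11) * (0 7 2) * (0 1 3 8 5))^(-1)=((11)(0 1 6 8 10 9 7 2 5))^(-1)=(11)(0 5 2 7 9 10 8 6 1)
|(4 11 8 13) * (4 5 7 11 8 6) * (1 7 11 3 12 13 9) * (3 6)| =|(1 7 6 4 8 9)(3 12 13 5 11)| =30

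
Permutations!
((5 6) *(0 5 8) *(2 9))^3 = ((0 5 6 8)(2 9))^3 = (0 8 6 5)(2 9)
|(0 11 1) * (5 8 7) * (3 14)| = 6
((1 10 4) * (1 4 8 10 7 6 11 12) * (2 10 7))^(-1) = ((1 2 10 8 7 6 11 12))^(-1) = (1 12 11 6 7 8 10 2)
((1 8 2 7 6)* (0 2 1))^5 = ((0 2 7 6)(1 8))^5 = (0 2 7 6)(1 8)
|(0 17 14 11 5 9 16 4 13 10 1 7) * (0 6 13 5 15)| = 20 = |(0 17 14 11 15)(1 7 6 13 10)(4 5 9 16)|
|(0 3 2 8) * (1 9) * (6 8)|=10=|(0 3 2 6 8)(1 9)|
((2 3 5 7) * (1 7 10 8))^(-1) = ((1 7 2 3 5 10 8))^(-1) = (1 8 10 5 3 2 7)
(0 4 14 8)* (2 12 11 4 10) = (0 10 2 12 11 4 14 8) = [10, 1, 12, 3, 14, 5, 6, 7, 0, 9, 2, 4, 11, 13, 8]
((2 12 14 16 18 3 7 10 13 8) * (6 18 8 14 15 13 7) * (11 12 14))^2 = ((2 14 16 8)(3 6 18)(7 10)(11 12 15 13))^2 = (2 16)(3 18 6)(8 14)(11 15)(12 13)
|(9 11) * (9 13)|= |(9 11 13)|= 3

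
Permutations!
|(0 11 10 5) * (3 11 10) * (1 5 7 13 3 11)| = |(0 10 7 13 3 1 5)| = 7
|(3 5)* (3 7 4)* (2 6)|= |(2 6)(3 5 7 4)|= 4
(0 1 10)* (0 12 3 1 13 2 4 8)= (0 13 2 4 8)(1 10 12 3)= [13, 10, 4, 1, 8, 5, 6, 7, 0, 9, 12, 11, 3, 2]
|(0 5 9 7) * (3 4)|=|(0 5 9 7)(3 4)|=4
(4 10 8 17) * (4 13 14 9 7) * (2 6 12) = (2 6 12)(4 10 8 17 13 14 9 7) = [0, 1, 6, 3, 10, 5, 12, 4, 17, 7, 8, 11, 2, 14, 9, 15, 16, 13]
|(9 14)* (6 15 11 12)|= |(6 15 11 12)(9 14)|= 4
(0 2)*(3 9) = (0 2)(3 9) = [2, 1, 0, 9, 4, 5, 6, 7, 8, 3]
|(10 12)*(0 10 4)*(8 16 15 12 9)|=8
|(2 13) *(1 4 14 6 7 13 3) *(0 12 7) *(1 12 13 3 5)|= 24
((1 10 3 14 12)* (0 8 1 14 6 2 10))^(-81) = (2 6 3 10)(12 14) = ((0 8 1)(2 10 3 6)(12 14))^(-81)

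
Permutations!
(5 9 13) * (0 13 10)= (0 13 5 9 10)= [13, 1, 2, 3, 4, 9, 6, 7, 8, 10, 0, 11, 12, 5]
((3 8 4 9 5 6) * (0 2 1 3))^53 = ((0 2 1 3 8 4 9 5 6))^53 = (0 6 5 9 4 8 3 1 2)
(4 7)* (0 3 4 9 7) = (0 3 4)(7 9) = [3, 1, 2, 4, 0, 5, 6, 9, 8, 7]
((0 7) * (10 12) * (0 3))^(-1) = ((0 7 3)(10 12))^(-1) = (0 3 7)(10 12)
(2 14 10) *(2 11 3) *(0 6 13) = (0 6 13)(2 14 10 11 3) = [6, 1, 14, 2, 4, 5, 13, 7, 8, 9, 11, 3, 12, 0, 10]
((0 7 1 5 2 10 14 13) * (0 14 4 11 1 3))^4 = ((0 7 3)(1 5 2 10 4 11)(13 14))^4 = (14)(0 7 3)(1 4 2)(5 11 10)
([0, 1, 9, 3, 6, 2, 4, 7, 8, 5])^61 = (2 9 5)(4 6)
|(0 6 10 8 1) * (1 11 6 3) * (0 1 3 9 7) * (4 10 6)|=12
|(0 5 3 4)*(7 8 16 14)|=4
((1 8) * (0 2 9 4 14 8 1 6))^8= (0 2 9 4 14 8 6)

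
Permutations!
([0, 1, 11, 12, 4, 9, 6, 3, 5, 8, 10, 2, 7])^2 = (3 7 12)(5 8 9)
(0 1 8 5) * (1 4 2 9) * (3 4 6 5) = (0 6 5)(1 8 3 4 2 9) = [6, 8, 9, 4, 2, 0, 5, 7, 3, 1]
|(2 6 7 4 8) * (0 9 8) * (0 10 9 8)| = 8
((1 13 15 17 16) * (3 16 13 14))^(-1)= ((1 14 3 16)(13 15 17))^(-1)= (1 16 3 14)(13 17 15)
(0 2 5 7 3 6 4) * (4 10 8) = (0 2 5 7 3 6 10 8 4) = [2, 1, 5, 6, 0, 7, 10, 3, 4, 9, 8]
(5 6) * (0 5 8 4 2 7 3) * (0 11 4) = (0 5 6 8)(2 7 3 11 4) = [5, 1, 7, 11, 2, 6, 8, 3, 0, 9, 10, 4]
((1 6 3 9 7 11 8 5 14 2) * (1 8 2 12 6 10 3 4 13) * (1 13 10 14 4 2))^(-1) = (1 11 7 9 3 10 4 5 8 2 6 12 14)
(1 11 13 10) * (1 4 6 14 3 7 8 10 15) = (1 11 13 15)(3 7 8 10 4 6 14) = [0, 11, 2, 7, 6, 5, 14, 8, 10, 9, 4, 13, 12, 15, 3, 1]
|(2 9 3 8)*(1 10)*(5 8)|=10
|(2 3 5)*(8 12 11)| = 3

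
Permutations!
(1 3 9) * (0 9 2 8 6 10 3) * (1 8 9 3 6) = (0 3 2 9 8 1)(6 10) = [3, 0, 9, 2, 4, 5, 10, 7, 1, 8, 6]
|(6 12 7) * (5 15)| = |(5 15)(6 12 7)| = 6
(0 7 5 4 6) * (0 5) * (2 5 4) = (0 7)(2 5)(4 6) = [7, 1, 5, 3, 6, 2, 4, 0]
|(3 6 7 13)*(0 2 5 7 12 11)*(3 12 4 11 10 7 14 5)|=12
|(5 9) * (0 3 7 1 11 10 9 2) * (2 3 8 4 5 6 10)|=|(0 8 4 5 3 7 1 11 2)(6 10 9)|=9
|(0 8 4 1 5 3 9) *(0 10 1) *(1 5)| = |(0 8 4)(3 9 10 5)| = 12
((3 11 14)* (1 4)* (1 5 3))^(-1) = ((1 4 5 3 11 14))^(-1) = (1 14 11 3 5 4)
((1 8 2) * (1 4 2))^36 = ((1 8)(2 4))^36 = (8)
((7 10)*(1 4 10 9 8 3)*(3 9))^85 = ((1 4 10 7 3)(8 9))^85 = (10)(8 9)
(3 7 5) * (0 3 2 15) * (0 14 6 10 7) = [3, 1, 15, 0, 4, 2, 10, 5, 8, 9, 7, 11, 12, 13, 6, 14] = (0 3)(2 15 14 6 10 7 5)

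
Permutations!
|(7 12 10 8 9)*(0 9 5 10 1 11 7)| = 12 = |(0 9)(1 11 7 12)(5 10 8)|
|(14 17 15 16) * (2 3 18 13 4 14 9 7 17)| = |(2 3 18 13 4 14)(7 17 15 16 9)| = 30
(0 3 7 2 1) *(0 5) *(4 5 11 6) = (0 3 7 2 1 11 6 4 5) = [3, 11, 1, 7, 5, 0, 4, 2, 8, 9, 10, 6]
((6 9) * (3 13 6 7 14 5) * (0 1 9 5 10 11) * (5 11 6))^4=((0 1 9 7 14 10 6 11)(3 13 5))^4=(0 14)(1 10)(3 13 5)(6 9)(7 11)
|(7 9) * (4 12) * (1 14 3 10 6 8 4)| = 8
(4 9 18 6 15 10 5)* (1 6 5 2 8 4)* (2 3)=(1 6 15 10 3 2 8 4 9 18 5)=[0, 6, 8, 2, 9, 1, 15, 7, 4, 18, 3, 11, 12, 13, 14, 10, 16, 17, 5]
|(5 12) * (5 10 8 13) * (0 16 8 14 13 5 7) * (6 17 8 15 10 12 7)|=|(0 16 15 10 14 13 6 17 8 5 7)|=11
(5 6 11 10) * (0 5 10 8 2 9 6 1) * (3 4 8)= (0 5 1)(2 9 6 11 3 4 8)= [5, 0, 9, 4, 8, 1, 11, 7, 2, 6, 10, 3]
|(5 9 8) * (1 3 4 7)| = 12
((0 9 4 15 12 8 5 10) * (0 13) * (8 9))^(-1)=((0 8 5 10 13)(4 15 12 9))^(-1)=(0 13 10 5 8)(4 9 12 15)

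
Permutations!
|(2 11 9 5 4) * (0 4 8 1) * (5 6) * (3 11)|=10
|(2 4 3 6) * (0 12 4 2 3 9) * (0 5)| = |(0 12 4 9 5)(3 6)| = 10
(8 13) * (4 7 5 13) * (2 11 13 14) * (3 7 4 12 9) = (2 11 13 8 12 9 3 7 5 14) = [0, 1, 11, 7, 4, 14, 6, 5, 12, 3, 10, 13, 9, 8, 2]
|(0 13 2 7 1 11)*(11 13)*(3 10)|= |(0 11)(1 13 2 7)(3 10)|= 4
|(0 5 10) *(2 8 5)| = |(0 2 8 5 10)| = 5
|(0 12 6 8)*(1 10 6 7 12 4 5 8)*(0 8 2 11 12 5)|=|(0 4)(1 10 6)(2 11 12 7 5)|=30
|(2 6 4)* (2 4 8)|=|(2 6 8)|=3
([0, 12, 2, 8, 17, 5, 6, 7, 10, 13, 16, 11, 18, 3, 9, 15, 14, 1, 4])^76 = (1 12 18 4 17)(3 13 9 14 16 10 8)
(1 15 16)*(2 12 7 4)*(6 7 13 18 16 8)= (1 15 8 6 7 4 2 12 13 18 16)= [0, 15, 12, 3, 2, 5, 7, 4, 6, 9, 10, 11, 13, 18, 14, 8, 1, 17, 16]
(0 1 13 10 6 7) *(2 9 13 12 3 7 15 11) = (0 1 12 3 7)(2 9 13 10 6 15 11) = [1, 12, 9, 7, 4, 5, 15, 0, 8, 13, 6, 2, 3, 10, 14, 11]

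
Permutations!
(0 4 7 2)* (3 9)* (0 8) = [4, 1, 8, 9, 7, 5, 6, 2, 0, 3] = (0 4 7 2 8)(3 9)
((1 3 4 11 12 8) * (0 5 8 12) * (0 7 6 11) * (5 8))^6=((12)(0 8 1 3 4)(6 11 7))^6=(12)(0 8 1 3 4)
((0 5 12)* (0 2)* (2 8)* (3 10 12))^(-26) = ((0 5 3 10 12 8 2))^(-26) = (0 3 12 2 5 10 8)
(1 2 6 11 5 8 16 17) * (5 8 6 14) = (1 2 14 5 6 11 8 16 17) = [0, 2, 14, 3, 4, 6, 11, 7, 16, 9, 10, 8, 12, 13, 5, 15, 17, 1]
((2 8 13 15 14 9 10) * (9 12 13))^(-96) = (15)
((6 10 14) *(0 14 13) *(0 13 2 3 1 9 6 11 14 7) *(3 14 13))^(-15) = (0 7)(1 10 11)(2 13 9)(3 6 14)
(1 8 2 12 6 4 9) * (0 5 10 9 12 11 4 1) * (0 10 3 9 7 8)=(0 5 3 9 10 7 8 2 11 4 12 6 1)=[5, 0, 11, 9, 12, 3, 1, 8, 2, 10, 7, 4, 6]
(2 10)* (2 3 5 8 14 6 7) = (2 10 3 5 8 14 6 7) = [0, 1, 10, 5, 4, 8, 7, 2, 14, 9, 3, 11, 12, 13, 6]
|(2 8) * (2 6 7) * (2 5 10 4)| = |(2 8 6 7 5 10 4)| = 7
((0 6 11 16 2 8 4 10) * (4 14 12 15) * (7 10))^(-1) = (0 10 7 4 15 12 14 8 2 16 11 6)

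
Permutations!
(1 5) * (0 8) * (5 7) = (0 8)(1 7 5) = [8, 7, 2, 3, 4, 1, 6, 5, 0]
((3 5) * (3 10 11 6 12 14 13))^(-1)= (3 13 14 12 6 11 10 5)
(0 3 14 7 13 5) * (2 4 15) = (0 3 14 7 13 5)(2 4 15) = [3, 1, 4, 14, 15, 0, 6, 13, 8, 9, 10, 11, 12, 5, 7, 2]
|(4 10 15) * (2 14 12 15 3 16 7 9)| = 10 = |(2 14 12 15 4 10 3 16 7 9)|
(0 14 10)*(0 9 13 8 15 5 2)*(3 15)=(0 14 10 9 13 8 3 15 5 2)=[14, 1, 0, 15, 4, 2, 6, 7, 3, 13, 9, 11, 12, 8, 10, 5]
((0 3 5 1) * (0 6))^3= ((0 3 5 1 6))^3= (0 1 3 6 5)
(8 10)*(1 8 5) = (1 8 10 5) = [0, 8, 2, 3, 4, 1, 6, 7, 10, 9, 5]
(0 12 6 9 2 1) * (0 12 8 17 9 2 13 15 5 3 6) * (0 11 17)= (0 8)(1 12 11 17 9 13 15 5 3 6 2)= [8, 12, 1, 6, 4, 3, 2, 7, 0, 13, 10, 17, 11, 15, 14, 5, 16, 9]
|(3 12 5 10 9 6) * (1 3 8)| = |(1 3 12 5 10 9 6 8)| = 8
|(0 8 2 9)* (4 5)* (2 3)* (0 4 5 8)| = 5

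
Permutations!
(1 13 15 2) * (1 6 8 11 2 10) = (1 13 15 10)(2 6 8 11) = [0, 13, 6, 3, 4, 5, 8, 7, 11, 9, 1, 2, 12, 15, 14, 10]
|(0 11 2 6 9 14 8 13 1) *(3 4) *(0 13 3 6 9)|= 18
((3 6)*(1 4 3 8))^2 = ((1 4 3 6 8))^2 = (1 3 8 4 6)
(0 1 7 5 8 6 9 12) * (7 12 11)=(0 1 12)(5 8 6 9 11 7)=[1, 12, 2, 3, 4, 8, 9, 5, 6, 11, 10, 7, 0]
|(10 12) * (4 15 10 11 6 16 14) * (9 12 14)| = 20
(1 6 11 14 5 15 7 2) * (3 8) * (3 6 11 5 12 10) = (1 11 14 12 10 3 8 6 5 15 7 2) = [0, 11, 1, 8, 4, 15, 5, 2, 6, 9, 3, 14, 10, 13, 12, 7]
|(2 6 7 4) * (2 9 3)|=6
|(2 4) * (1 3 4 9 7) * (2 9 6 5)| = 15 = |(1 3 4 9 7)(2 6 5)|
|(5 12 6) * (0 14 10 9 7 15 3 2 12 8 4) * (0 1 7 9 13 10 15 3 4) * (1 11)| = |(0 14 15 4 11 1 7 3 2 12 6 5 8)(10 13)| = 26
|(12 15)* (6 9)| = 2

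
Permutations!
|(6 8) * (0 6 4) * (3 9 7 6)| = |(0 3 9 7 6 8 4)| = 7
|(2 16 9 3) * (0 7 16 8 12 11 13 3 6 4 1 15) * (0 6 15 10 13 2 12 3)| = 10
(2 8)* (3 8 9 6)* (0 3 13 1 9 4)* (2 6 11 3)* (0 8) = (0 2 4 8 6 13 1 9 11 3) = [2, 9, 4, 0, 8, 5, 13, 7, 6, 11, 10, 3, 12, 1]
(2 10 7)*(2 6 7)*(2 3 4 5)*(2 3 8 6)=[0, 1, 10, 4, 5, 3, 7, 2, 6, 9, 8]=(2 10 8 6 7)(3 4 5)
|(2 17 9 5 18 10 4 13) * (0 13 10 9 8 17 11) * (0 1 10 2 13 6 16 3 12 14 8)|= |(0 6 16 3 12 14 8 17)(1 10 4 2 11)(5 18 9)|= 120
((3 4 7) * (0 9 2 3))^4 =((0 9 2 3 4 7))^4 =(0 4 2)(3 9 7)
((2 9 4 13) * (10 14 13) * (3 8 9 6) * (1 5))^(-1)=(1 5)(2 13 14 10 4 9 8 3 6)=((1 5)(2 6 3 8 9 4 10 14 13))^(-1)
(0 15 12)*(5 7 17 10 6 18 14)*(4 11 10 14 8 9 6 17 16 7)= [15, 1, 2, 3, 11, 4, 18, 16, 9, 6, 17, 10, 0, 13, 5, 12, 7, 14, 8]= (0 15 12)(4 11 10 17 14 5)(6 18 8 9)(7 16)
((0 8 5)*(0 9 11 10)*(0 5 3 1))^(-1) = (0 1 3 8)(5 10 11 9)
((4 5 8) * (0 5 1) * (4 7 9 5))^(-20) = (9)(0 4 1)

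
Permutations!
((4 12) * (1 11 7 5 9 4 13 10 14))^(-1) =(1 14 10 13 12 4 9 5 7 11) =((1 11 7 5 9 4 12 13 10 14))^(-1)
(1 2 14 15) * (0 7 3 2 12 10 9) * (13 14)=(0 7 3 2 13 14 15 1 12 10 9)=[7, 12, 13, 2, 4, 5, 6, 3, 8, 0, 9, 11, 10, 14, 15, 1]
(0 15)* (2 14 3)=(0 15)(2 14 3)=[15, 1, 14, 2, 4, 5, 6, 7, 8, 9, 10, 11, 12, 13, 3, 0]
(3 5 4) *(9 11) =(3 5 4)(9 11) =[0, 1, 2, 5, 3, 4, 6, 7, 8, 11, 10, 9]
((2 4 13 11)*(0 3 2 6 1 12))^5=(0 11 3 6 2 1 4 12 13)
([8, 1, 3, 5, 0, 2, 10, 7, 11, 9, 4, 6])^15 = (0 6)(4 11)(8 10)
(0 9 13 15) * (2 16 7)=(0 9 13 15)(2 16 7)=[9, 1, 16, 3, 4, 5, 6, 2, 8, 13, 10, 11, 12, 15, 14, 0, 7]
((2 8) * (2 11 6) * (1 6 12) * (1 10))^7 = ((1 6 2 8 11 12 10))^7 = (12)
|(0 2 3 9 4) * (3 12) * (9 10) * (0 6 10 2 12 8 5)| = 12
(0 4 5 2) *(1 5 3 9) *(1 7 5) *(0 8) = (0 4 3 9 7 5 2 8) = [4, 1, 8, 9, 3, 2, 6, 5, 0, 7]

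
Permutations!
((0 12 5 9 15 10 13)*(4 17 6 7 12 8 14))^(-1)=(0 13 10 15 9 5 12 7 6 17 4 14 8)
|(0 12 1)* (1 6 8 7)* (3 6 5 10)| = |(0 12 5 10 3 6 8 7 1)| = 9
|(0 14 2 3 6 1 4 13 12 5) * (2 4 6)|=6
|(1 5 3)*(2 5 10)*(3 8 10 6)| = |(1 6 3)(2 5 8 10)| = 12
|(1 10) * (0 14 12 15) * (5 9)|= 4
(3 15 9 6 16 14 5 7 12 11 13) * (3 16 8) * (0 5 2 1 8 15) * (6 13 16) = [5, 8, 1, 0, 4, 7, 15, 12, 3, 13, 10, 16, 11, 6, 2, 9, 14] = (0 5 7 12 11 16 14 2 1 8 3)(6 15 9 13)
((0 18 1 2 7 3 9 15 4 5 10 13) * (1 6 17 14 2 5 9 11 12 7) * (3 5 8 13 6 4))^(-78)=((0 18 4 9 15 3 11 12 7 5 10 6 17 14 2 1 8 13))^(-78)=(0 17 11)(1 5 9)(2 7 4)(3 13 6)(8 10 15)(12 18 14)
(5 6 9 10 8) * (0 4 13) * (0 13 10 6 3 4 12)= (13)(0 12)(3 4 10 8 5)(6 9)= [12, 1, 2, 4, 10, 3, 9, 7, 5, 6, 8, 11, 0, 13]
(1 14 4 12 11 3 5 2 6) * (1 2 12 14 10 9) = (1 10 9)(2 6)(3 5 12 11)(4 14) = [0, 10, 6, 5, 14, 12, 2, 7, 8, 1, 9, 3, 11, 13, 4]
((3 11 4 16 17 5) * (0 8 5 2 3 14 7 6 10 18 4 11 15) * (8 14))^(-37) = ((0 14 7 6 10 18 4 16 17 2 3 15)(5 8))^(-37) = (0 15 3 2 17 16 4 18 10 6 7 14)(5 8)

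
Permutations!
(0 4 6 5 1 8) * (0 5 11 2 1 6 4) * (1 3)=(1 8 5 6 11 2 3)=[0, 8, 3, 1, 4, 6, 11, 7, 5, 9, 10, 2]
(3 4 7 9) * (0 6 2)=[6, 1, 0, 4, 7, 5, 2, 9, 8, 3]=(0 6 2)(3 4 7 9)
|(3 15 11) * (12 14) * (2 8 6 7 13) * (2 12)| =21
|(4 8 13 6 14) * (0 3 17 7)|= |(0 3 17 7)(4 8 13 6 14)|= 20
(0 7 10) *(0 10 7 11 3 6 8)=(0 11 3 6 8)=[11, 1, 2, 6, 4, 5, 8, 7, 0, 9, 10, 3]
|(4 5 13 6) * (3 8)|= 4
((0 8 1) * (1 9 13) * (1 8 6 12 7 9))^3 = (0 7 8 6 9 1 12 13)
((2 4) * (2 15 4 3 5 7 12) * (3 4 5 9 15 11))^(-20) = ((2 4 11 3 9 15 5 7 12))^(-20) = (2 7 15 3 4 12 5 9 11)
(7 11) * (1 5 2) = (1 5 2)(7 11) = [0, 5, 1, 3, 4, 2, 6, 11, 8, 9, 10, 7]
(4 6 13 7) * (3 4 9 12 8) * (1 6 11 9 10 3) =(1 6 13 7 10 3 4 11 9 12 8) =[0, 6, 2, 4, 11, 5, 13, 10, 1, 12, 3, 9, 8, 7]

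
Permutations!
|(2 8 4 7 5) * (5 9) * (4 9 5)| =6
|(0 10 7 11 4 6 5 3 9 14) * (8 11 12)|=12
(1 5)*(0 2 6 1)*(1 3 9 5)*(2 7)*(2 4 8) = (0 7 4 8 2 6 3 9 5) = [7, 1, 6, 9, 8, 0, 3, 4, 2, 5]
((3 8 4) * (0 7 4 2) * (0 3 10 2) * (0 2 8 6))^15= ((0 7 4 10 8 2 3 6))^15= (0 6 3 2 8 10 4 7)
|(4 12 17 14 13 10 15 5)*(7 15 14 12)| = |(4 7 15 5)(10 14 13)(12 17)| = 12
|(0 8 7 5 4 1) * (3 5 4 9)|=15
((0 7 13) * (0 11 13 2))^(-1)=(0 2 7)(11 13)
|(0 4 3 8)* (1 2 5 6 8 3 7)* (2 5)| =|(0 4 7 1 5 6 8)| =7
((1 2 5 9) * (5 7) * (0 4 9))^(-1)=((0 4 9 1 2 7 5))^(-1)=(0 5 7 2 1 9 4)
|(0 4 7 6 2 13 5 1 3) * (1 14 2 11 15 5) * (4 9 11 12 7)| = |(0 9 11 15 5 14 2 13 1 3)(6 12 7)| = 30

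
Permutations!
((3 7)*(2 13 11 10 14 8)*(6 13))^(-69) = (2 6 13 11 10 14 8)(3 7)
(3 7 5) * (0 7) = (0 7 5 3) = [7, 1, 2, 0, 4, 3, 6, 5]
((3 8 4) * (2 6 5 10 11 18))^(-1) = (2 18 11 10 5 6)(3 4 8)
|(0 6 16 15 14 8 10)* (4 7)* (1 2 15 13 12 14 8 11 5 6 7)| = |(0 7 4 1 2 15 8 10)(5 6 16 13 12 14 11)| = 56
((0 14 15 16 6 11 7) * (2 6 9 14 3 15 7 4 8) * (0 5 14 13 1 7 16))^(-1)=((0 3 15)(1 7 5 14 16 9 13)(2 6 11 4 8))^(-1)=(0 15 3)(1 13 9 16 14 5 7)(2 8 4 11 6)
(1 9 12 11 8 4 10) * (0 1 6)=(0 1 9 12 11 8 4 10 6)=[1, 9, 2, 3, 10, 5, 0, 7, 4, 12, 6, 8, 11]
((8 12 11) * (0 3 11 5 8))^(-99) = ((0 3 11)(5 8 12))^(-99) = (12)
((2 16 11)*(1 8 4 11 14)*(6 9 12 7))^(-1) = ((1 8 4 11 2 16 14)(6 9 12 7))^(-1) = (1 14 16 2 11 4 8)(6 7 12 9)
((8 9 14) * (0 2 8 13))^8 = ((0 2 8 9 14 13))^8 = (0 8 14)(2 9 13)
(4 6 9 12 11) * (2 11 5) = (2 11 4 6 9 12 5) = [0, 1, 11, 3, 6, 2, 9, 7, 8, 12, 10, 4, 5]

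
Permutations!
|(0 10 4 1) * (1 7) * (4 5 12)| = 7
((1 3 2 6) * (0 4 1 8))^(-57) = (0 8 6 2 3 1 4)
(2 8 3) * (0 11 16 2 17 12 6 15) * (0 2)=(0 11 16)(2 8 3 17 12 6 15)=[11, 1, 8, 17, 4, 5, 15, 7, 3, 9, 10, 16, 6, 13, 14, 2, 0, 12]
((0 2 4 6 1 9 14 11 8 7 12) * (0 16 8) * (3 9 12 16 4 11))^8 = (0 11 2)(3 14 9)(7 8 16) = ((0 2 11)(1 12 4 6)(3 9 14)(7 16 8))^8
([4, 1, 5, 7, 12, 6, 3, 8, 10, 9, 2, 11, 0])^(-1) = [12, 1, 10, 6, 0, 2, 5, 3, 7, 9, 8, 11, 4]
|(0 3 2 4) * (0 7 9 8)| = |(0 3 2 4 7 9 8)| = 7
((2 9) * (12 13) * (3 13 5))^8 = (13)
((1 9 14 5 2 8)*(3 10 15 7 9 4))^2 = ((1 4 3 10 15 7 9 14 5 2 8))^2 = (1 3 15 9 5 8 4 10 7 14 2)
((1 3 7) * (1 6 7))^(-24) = ((1 3)(6 7))^(-24) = (7)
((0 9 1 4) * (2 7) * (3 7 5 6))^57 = (0 9 1 4)(2 6 7 5 3)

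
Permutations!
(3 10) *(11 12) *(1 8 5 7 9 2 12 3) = (1 8 5 7 9 2 12 11 3 10) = [0, 8, 12, 10, 4, 7, 6, 9, 5, 2, 1, 3, 11]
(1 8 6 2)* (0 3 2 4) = [3, 8, 1, 2, 0, 5, 4, 7, 6] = (0 3 2 1 8 6 4)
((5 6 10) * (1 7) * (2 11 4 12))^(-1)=((1 7)(2 11 4 12)(5 6 10))^(-1)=(1 7)(2 12 4 11)(5 10 6)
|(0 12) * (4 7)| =2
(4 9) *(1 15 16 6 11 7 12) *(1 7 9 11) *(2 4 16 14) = [0, 15, 4, 3, 11, 5, 1, 12, 8, 16, 10, 9, 7, 13, 2, 14, 6] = (1 15 14 2 4 11 9 16 6)(7 12)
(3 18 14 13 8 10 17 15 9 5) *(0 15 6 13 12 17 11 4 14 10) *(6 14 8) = [15, 1, 2, 18, 8, 3, 13, 7, 0, 5, 11, 4, 17, 6, 12, 9, 16, 14, 10] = (0 15 9 5 3 18 10 11 4 8)(6 13)(12 17 14)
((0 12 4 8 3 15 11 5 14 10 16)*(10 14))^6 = (0 11 4 10 3)(5 8 16 15 12)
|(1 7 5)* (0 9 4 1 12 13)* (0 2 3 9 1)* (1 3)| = 12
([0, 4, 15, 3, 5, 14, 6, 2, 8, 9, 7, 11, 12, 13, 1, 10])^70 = [0, 5, 10, 3, 14, 1, 6, 15, 8, 9, 2, 11, 12, 13, 4, 7]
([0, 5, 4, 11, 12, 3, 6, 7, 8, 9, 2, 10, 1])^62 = [0, 4, 11, 1, 10, 12, 6, 7, 8, 9, 3, 5, 2]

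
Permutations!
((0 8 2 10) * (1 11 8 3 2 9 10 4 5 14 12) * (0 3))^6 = ((1 11 8 9 10 3 2 4 5 14 12))^6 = (1 2 11 4 8 5 9 14 10 12 3)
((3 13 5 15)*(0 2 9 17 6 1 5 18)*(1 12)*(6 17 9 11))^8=(0 3 1 11 18 15 12 2 13 5 6)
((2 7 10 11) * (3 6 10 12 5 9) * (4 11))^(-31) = (2 11 4 10 6 3 9 5 12 7)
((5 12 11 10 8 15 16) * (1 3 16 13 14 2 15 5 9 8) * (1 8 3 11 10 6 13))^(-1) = ((1 11 6 13 14 2 15)(3 16 9)(5 12 10 8))^(-1) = (1 15 2 14 13 6 11)(3 9 16)(5 8 10 12)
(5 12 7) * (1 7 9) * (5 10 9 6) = [0, 7, 2, 3, 4, 12, 5, 10, 8, 1, 9, 11, 6] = (1 7 10 9)(5 12 6)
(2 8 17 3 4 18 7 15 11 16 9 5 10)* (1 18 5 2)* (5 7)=(1 18 5 10)(2 8 17 3 4 7 15 11 16 9)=[0, 18, 8, 4, 7, 10, 6, 15, 17, 2, 1, 16, 12, 13, 14, 11, 9, 3, 5]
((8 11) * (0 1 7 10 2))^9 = ((0 1 7 10 2)(8 11))^9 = (0 2 10 7 1)(8 11)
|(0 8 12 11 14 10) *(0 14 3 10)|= |(0 8 12 11 3 10 14)|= 7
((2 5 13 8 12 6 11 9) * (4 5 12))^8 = (13)(2 11 12 9 6)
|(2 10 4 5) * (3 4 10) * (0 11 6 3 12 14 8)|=10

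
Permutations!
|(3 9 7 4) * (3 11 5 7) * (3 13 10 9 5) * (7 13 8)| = 9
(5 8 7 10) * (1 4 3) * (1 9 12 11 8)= (1 4 3 9 12 11 8 7 10 5)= [0, 4, 2, 9, 3, 1, 6, 10, 7, 12, 5, 8, 11]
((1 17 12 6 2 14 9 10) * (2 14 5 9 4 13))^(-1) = ((1 17 12 6 14 4 13 2 5 9 10))^(-1) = (1 10 9 5 2 13 4 14 6 12 17)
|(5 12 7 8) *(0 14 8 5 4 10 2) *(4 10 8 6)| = 21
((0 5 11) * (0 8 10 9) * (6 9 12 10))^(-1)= ((0 5 11 8 6 9)(10 12))^(-1)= (0 9 6 8 11 5)(10 12)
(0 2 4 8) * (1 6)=(0 2 4 8)(1 6)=[2, 6, 4, 3, 8, 5, 1, 7, 0]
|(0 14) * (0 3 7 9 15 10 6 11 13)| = 10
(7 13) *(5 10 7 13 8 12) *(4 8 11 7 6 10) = (13)(4 8 12 5)(6 10)(7 11) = [0, 1, 2, 3, 8, 4, 10, 11, 12, 9, 6, 7, 5, 13]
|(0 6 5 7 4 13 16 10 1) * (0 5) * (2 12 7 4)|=6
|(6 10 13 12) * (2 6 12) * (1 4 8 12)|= 4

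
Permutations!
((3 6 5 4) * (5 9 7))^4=((3 6 9 7 5 4))^4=(3 5 9)(4 7 6)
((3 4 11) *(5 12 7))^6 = (12)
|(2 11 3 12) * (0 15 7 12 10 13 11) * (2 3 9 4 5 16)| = 13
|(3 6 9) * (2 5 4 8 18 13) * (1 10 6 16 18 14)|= 13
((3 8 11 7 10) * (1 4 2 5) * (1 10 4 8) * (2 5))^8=(11)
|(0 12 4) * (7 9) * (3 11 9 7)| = |(0 12 4)(3 11 9)| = 3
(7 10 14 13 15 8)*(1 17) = (1 17)(7 10 14 13 15 8) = [0, 17, 2, 3, 4, 5, 6, 10, 7, 9, 14, 11, 12, 15, 13, 8, 16, 1]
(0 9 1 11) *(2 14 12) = (0 9 1 11)(2 14 12) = [9, 11, 14, 3, 4, 5, 6, 7, 8, 1, 10, 0, 2, 13, 12]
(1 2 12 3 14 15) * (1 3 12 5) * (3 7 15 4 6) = [0, 2, 5, 14, 6, 1, 3, 15, 8, 9, 10, 11, 12, 13, 4, 7] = (1 2 5)(3 14 4 6)(7 15)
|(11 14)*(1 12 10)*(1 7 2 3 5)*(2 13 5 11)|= 12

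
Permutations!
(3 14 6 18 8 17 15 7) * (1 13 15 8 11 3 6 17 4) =(1 13 15 7 6 18 11 3 14 17 8 4) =[0, 13, 2, 14, 1, 5, 18, 6, 4, 9, 10, 3, 12, 15, 17, 7, 16, 8, 11]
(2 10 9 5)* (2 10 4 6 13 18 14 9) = (2 4 6 13 18 14 9 5 10) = [0, 1, 4, 3, 6, 10, 13, 7, 8, 5, 2, 11, 12, 18, 9, 15, 16, 17, 14]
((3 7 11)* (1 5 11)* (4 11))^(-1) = (1 7 3 11 4 5)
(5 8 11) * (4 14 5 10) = [0, 1, 2, 3, 14, 8, 6, 7, 11, 9, 4, 10, 12, 13, 5] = (4 14 5 8 11 10)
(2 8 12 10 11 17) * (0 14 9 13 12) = (0 14 9 13 12 10 11 17 2 8) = [14, 1, 8, 3, 4, 5, 6, 7, 0, 13, 11, 17, 10, 12, 9, 15, 16, 2]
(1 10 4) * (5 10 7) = (1 7 5 10 4) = [0, 7, 2, 3, 1, 10, 6, 5, 8, 9, 4]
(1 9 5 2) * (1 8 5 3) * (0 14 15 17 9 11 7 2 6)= (0 14 15 17 9 3 1 11 7 2 8 5 6)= [14, 11, 8, 1, 4, 6, 0, 2, 5, 3, 10, 7, 12, 13, 15, 17, 16, 9]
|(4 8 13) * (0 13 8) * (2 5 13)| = 5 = |(0 2 5 13 4)|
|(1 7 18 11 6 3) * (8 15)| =|(1 7 18 11 6 3)(8 15)| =6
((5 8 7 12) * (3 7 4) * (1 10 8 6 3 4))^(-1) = (1 8 10)(3 6 5 12 7)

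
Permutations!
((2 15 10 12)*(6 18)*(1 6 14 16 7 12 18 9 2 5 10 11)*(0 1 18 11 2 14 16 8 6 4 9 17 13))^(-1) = ((0 1 4 9 14 8 6 17 13)(2 15)(5 10 11 18 16 7 12))^(-1) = (0 13 17 6 8 14 9 4 1)(2 15)(5 12 7 16 18 11 10)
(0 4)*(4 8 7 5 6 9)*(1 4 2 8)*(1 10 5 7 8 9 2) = (0 10 5 6 2 9 1 4) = [10, 4, 9, 3, 0, 6, 2, 7, 8, 1, 5]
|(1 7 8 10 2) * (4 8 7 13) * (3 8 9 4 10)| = |(1 13 10 2)(3 8)(4 9)| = 4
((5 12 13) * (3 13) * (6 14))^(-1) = (3 12 5 13)(6 14)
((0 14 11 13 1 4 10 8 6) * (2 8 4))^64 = (14)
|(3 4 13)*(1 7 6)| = |(1 7 6)(3 4 13)| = 3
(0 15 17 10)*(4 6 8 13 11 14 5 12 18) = (0 15 17 10)(4 6 8 13 11 14 5 12 18) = [15, 1, 2, 3, 6, 12, 8, 7, 13, 9, 0, 14, 18, 11, 5, 17, 16, 10, 4]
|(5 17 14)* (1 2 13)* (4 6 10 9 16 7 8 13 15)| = 33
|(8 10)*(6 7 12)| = 6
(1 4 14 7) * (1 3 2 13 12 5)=[0, 4, 13, 2, 14, 1, 6, 3, 8, 9, 10, 11, 5, 12, 7]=(1 4 14 7 3 2 13 12 5)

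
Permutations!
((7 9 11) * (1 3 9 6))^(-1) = (1 6 7 11 9 3)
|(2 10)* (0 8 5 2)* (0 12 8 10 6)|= 7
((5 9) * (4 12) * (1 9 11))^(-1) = (1 11 5 9)(4 12)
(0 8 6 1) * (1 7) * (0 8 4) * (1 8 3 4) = (0 1 3 4)(6 7 8) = [1, 3, 2, 4, 0, 5, 7, 8, 6]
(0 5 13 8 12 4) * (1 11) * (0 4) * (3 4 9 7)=(0 5 13 8 12)(1 11)(3 4 9 7)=[5, 11, 2, 4, 9, 13, 6, 3, 12, 7, 10, 1, 0, 8]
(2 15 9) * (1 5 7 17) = [0, 5, 15, 3, 4, 7, 6, 17, 8, 2, 10, 11, 12, 13, 14, 9, 16, 1] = (1 5 7 17)(2 15 9)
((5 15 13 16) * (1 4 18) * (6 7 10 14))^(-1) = (1 18 4)(5 16 13 15)(6 14 10 7) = ((1 4 18)(5 15 13 16)(6 7 10 14))^(-1)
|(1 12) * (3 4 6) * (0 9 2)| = |(0 9 2)(1 12)(3 4 6)| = 6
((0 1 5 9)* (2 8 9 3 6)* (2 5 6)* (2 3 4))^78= ((0 1 6 5 4 2 8 9))^78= (0 8 4 6)(1 9 2 5)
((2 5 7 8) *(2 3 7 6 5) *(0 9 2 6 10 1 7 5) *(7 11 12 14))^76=(1 7 10 14 5 12 3 11 8)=((0 9 2 6)(1 11 12 14 7 8 3 5 10))^76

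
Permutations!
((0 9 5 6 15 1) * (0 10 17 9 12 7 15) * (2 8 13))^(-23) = (0 9 1 12 5 10 7 6 17 15)(2 8 13)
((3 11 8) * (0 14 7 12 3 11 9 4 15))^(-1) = ((0 14 7 12 3 9 4 15)(8 11))^(-1) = (0 15 4 9 3 12 7 14)(8 11)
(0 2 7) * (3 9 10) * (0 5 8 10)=(0 2 7 5 8 10 3 9)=[2, 1, 7, 9, 4, 8, 6, 5, 10, 0, 3]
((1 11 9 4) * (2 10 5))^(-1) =((1 11 9 4)(2 10 5))^(-1) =(1 4 9 11)(2 5 10)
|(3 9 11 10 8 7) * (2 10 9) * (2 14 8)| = |(2 10)(3 14 8 7)(9 11)| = 4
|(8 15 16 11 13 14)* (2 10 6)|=6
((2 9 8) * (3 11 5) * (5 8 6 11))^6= ((2 9 6 11 8)(3 5))^6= (2 9 6 11 8)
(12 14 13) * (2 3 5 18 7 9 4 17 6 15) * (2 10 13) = (2 3 5 18 7 9 4 17 6 15 10 13 12 14) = [0, 1, 3, 5, 17, 18, 15, 9, 8, 4, 13, 11, 14, 12, 2, 10, 16, 6, 7]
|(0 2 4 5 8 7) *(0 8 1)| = |(0 2 4 5 1)(7 8)| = 10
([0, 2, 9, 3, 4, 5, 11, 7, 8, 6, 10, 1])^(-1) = (1 11 6 9 2)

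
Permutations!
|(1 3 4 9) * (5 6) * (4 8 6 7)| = |(1 3 8 6 5 7 4 9)| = 8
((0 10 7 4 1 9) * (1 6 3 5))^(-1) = (0 9 1 5 3 6 4 7 10)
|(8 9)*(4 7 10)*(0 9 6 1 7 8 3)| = |(0 9 3)(1 7 10 4 8 6)| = 6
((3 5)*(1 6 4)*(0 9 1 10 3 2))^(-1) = ((0 9 1 6 4 10 3 5 2))^(-1) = (0 2 5 3 10 4 6 1 9)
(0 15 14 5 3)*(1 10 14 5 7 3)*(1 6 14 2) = (0 15 5 6 14 7 3)(1 10 2) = [15, 10, 1, 0, 4, 6, 14, 3, 8, 9, 2, 11, 12, 13, 7, 5]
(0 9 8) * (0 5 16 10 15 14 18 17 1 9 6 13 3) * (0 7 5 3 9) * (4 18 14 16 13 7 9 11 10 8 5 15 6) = (0 4 18 17 1)(3 9 5 13 11 10 6 7 15 16 8) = [4, 0, 2, 9, 18, 13, 7, 15, 3, 5, 6, 10, 12, 11, 14, 16, 8, 1, 17]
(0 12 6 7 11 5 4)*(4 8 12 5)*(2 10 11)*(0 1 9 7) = (0 5 8 12 6)(1 9 7 2 10 11 4) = [5, 9, 10, 3, 1, 8, 0, 2, 12, 7, 11, 4, 6]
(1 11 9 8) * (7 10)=(1 11 9 8)(7 10)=[0, 11, 2, 3, 4, 5, 6, 10, 1, 8, 7, 9]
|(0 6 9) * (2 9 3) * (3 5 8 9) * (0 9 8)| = |(9)(0 6 5)(2 3)| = 6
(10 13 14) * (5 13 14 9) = [0, 1, 2, 3, 4, 13, 6, 7, 8, 5, 14, 11, 12, 9, 10] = (5 13 9)(10 14)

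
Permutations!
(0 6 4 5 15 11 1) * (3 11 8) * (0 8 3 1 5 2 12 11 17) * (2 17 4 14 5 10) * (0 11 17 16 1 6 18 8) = [18, 0, 12, 4, 16, 15, 14, 7, 6, 9, 2, 10, 17, 13, 5, 3, 1, 11, 8] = (0 18 8 6 14 5 15 3 4 16 1)(2 12 17 11 10)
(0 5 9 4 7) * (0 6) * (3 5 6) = (0 6)(3 5 9 4 7) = [6, 1, 2, 5, 7, 9, 0, 3, 8, 4]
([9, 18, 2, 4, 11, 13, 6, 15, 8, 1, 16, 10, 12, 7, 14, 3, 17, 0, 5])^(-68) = [1, 5, 2, 11, 10, 7, 6, 3, 8, 18, 17, 16, 12, 15, 14, 4, 0, 9, 13]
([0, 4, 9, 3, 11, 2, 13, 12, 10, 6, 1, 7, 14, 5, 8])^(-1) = [0, 10, 5, 3, 1, 13, 9, 11, 14, 2, 8, 4, 7, 6, 12]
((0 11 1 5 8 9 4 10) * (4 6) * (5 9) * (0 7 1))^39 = (0 11)(1 4)(5 8)(6 7)(9 10)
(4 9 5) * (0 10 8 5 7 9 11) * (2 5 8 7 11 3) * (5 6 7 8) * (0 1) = (0 10 8 5 4 3 2 6 7 9 11 1) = [10, 0, 6, 2, 3, 4, 7, 9, 5, 11, 8, 1]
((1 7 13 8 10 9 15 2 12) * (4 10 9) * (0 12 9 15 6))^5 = ((0 12 1 7 13 8 15 2 9 6)(4 10))^5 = (0 8)(1 2)(4 10)(6 13)(7 9)(12 15)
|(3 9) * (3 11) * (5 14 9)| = 5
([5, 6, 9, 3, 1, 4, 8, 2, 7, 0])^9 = [0, 1, 2, 3, 4, 5, 6, 7, 8, 9]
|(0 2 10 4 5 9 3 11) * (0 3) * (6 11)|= 6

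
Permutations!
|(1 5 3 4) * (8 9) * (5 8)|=|(1 8 9 5 3 4)|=6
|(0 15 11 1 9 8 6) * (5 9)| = |(0 15 11 1 5 9 8 6)| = 8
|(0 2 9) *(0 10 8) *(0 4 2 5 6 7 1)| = 5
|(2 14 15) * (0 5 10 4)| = |(0 5 10 4)(2 14 15)| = 12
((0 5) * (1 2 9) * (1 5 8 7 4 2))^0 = ((0 8 7 4 2 9 5))^0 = (9)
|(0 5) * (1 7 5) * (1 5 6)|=6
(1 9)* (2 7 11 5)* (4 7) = [0, 9, 4, 3, 7, 2, 6, 11, 8, 1, 10, 5] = (1 9)(2 4 7 11 5)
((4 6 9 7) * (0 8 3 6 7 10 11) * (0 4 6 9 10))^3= (0 9 3 8)(4 10 7 11 6)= ((0 8 3 9)(4 7 6 10 11))^3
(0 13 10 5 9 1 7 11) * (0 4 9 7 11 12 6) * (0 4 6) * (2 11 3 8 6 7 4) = (0 13 10 5 4 9 1 3 8 6 2 11 7 12) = [13, 3, 11, 8, 9, 4, 2, 12, 6, 1, 5, 7, 0, 10]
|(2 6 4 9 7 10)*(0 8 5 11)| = |(0 8 5 11)(2 6 4 9 7 10)| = 12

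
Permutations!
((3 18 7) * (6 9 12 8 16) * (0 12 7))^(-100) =((0 12 8 16 6 9 7 3 18))^(-100) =(0 18 3 7 9 6 16 8 12)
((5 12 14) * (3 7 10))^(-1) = (3 10 7)(5 14 12)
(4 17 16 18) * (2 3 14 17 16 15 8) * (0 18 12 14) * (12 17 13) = (0 18 4 16 17 15 8 2 3)(12 14 13) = [18, 1, 3, 0, 16, 5, 6, 7, 2, 9, 10, 11, 14, 12, 13, 8, 17, 15, 4]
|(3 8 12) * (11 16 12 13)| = |(3 8 13 11 16 12)| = 6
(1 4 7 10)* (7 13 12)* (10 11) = [0, 4, 2, 3, 13, 5, 6, 11, 8, 9, 1, 10, 7, 12] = (1 4 13 12 7 11 10)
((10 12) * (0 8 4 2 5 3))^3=((0 8 4 2 5 3)(10 12))^3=(0 2)(3 4)(5 8)(10 12)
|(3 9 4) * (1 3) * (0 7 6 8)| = 4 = |(0 7 6 8)(1 3 9 4)|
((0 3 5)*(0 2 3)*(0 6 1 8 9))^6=(0 6 1 8 9)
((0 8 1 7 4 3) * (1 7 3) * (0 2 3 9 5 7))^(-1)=((0 8)(1 9 5 7 4)(2 3))^(-1)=(0 8)(1 4 7 5 9)(2 3)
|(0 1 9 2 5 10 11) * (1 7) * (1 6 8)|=10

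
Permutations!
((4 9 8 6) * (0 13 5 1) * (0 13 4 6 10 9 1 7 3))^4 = (0 5 4 7 1 3 13)(8 10 9)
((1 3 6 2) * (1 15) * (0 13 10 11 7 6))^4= ((0 13 10 11 7 6 2 15 1 3))^4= (0 7 1 10 2)(3 11 15 13 6)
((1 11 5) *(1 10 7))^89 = ((1 11 5 10 7))^89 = (1 7 10 5 11)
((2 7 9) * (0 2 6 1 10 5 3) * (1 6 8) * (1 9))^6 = (0 3 5 10 1 7 2)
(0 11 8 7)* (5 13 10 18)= (0 11 8 7)(5 13 10 18)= [11, 1, 2, 3, 4, 13, 6, 0, 7, 9, 18, 8, 12, 10, 14, 15, 16, 17, 5]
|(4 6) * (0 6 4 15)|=3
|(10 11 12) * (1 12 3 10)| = 6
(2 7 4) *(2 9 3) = (2 7 4 9 3) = [0, 1, 7, 2, 9, 5, 6, 4, 8, 3]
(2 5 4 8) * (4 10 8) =[0, 1, 5, 3, 4, 10, 6, 7, 2, 9, 8] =(2 5 10 8)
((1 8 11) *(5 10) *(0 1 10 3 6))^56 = (11)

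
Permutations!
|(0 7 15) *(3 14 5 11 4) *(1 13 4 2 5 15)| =|(0 7 1 13 4 3 14 15)(2 5 11)| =24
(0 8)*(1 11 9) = (0 8)(1 11 9) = [8, 11, 2, 3, 4, 5, 6, 7, 0, 1, 10, 9]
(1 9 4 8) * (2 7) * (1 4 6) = (1 9 6)(2 7)(4 8) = [0, 9, 7, 3, 8, 5, 1, 2, 4, 6]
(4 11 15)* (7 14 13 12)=(4 11 15)(7 14 13 12)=[0, 1, 2, 3, 11, 5, 6, 14, 8, 9, 10, 15, 7, 12, 13, 4]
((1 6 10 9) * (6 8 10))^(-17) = ((1 8 10 9))^(-17) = (1 9 10 8)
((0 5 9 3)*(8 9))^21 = (0 5 8 9 3)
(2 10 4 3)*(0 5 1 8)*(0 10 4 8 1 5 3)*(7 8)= (0 3 2 4)(7 8 10)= [3, 1, 4, 2, 0, 5, 6, 8, 10, 9, 7]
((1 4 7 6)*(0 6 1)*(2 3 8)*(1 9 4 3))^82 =((0 6)(1 3 8 2)(4 7 9))^82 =(1 8)(2 3)(4 7 9)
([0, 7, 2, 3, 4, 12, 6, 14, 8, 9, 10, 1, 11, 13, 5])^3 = (1 5)(7 12)(11 14)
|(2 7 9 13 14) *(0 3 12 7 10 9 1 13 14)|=|(0 3 12 7 1 13)(2 10 9 14)|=12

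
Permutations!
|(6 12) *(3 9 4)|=6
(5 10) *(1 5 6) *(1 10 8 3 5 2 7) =(1 2 7)(3 5 8)(6 10) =[0, 2, 7, 5, 4, 8, 10, 1, 3, 9, 6]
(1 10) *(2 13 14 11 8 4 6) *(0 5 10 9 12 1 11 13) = (0 5 10 11 8 4 6 2)(1 9 12)(13 14) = [5, 9, 0, 3, 6, 10, 2, 7, 4, 12, 11, 8, 1, 14, 13]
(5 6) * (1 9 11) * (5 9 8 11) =(1 8 11)(5 6 9) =[0, 8, 2, 3, 4, 6, 9, 7, 11, 5, 10, 1]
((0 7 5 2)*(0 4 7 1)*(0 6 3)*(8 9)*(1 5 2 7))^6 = ((0 5 7 2 4 1 6 3)(8 9))^6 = (9)(0 6 4 7)(1 2 5 3)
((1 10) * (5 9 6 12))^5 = (1 10)(5 9 6 12)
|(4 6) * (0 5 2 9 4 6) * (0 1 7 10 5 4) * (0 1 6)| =|(0 4 6)(1 7 10 5 2 9)| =6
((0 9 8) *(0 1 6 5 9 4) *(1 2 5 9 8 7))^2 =(1 9)(2 8 5)(6 7)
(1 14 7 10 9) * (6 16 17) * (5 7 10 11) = (1 14 10 9)(5 7 11)(6 16 17) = [0, 14, 2, 3, 4, 7, 16, 11, 8, 1, 9, 5, 12, 13, 10, 15, 17, 6]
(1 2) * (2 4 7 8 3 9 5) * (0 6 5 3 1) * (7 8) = (0 6 5 2)(1 4 8)(3 9) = [6, 4, 0, 9, 8, 2, 5, 7, 1, 3]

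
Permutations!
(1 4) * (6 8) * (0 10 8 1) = (0 10 8 6 1 4) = [10, 4, 2, 3, 0, 5, 1, 7, 6, 9, 8]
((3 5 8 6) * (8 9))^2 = (3 9 6 5 8)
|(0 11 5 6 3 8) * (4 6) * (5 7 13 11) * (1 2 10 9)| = 12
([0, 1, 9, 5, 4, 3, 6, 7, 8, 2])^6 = (9)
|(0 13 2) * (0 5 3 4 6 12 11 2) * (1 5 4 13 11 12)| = 9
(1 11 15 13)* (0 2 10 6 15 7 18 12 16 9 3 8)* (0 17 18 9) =(0 2 10 6 15 13 1 11 7 9 3 8 17 18 12 16) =[2, 11, 10, 8, 4, 5, 15, 9, 17, 3, 6, 7, 16, 1, 14, 13, 0, 18, 12]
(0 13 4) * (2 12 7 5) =(0 13 4)(2 12 7 5) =[13, 1, 12, 3, 0, 2, 6, 5, 8, 9, 10, 11, 7, 4]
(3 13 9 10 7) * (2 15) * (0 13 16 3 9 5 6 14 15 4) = (0 13 5 6 14 15 2 4)(3 16)(7 9 10) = [13, 1, 4, 16, 0, 6, 14, 9, 8, 10, 7, 11, 12, 5, 15, 2, 3]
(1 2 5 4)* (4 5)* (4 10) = [0, 2, 10, 3, 1, 5, 6, 7, 8, 9, 4] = (1 2 10 4)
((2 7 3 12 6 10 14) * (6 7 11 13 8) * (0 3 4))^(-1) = ((0 3 12 7 4)(2 11 13 8 6 10 14))^(-1) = (0 4 7 12 3)(2 14 10 6 8 13 11)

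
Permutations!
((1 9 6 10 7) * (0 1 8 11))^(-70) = ((0 1 9 6 10 7 8 11))^(-70) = (0 9 10 8)(1 6 7 11)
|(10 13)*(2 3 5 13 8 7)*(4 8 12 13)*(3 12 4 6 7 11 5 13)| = |(2 12 3 13 10 4 8 11 5 6 7)| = 11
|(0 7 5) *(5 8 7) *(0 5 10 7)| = 4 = |(0 10 7 8)|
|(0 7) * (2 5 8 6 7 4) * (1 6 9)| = 9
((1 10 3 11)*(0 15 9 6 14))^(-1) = (0 14 6 9 15)(1 11 3 10)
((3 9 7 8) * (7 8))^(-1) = (3 8 9)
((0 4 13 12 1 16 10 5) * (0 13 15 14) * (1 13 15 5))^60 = ((0 4 5 15 14)(1 16 10)(12 13))^60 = (16)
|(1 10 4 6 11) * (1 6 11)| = 5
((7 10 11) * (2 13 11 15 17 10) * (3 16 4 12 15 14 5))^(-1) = ((2 13 11 7)(3 16 4 12 15 17 10 14 5))^(-1) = (2 7 11 13)(3 5 14 10 17 15 12 4 16)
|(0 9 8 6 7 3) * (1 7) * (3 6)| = |(0 9 8 3)(1 7 6)| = 12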